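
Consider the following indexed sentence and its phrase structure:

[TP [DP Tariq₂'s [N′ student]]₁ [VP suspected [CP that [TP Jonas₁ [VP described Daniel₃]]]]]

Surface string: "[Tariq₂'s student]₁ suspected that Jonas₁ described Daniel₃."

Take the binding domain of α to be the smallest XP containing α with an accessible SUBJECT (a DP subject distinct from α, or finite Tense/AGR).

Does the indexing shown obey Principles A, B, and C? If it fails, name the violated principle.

The two coindexed NPs are *[Tariq₂'s student]₁* and *Jonas₁*.
*Jonas₁* is an R-expression. Principle C requires it to be free everywhere.
*[Tariq₂'s student]₁* c-commands it and carries the same index.
The R-expression is bound → Principle C violation.

Principle C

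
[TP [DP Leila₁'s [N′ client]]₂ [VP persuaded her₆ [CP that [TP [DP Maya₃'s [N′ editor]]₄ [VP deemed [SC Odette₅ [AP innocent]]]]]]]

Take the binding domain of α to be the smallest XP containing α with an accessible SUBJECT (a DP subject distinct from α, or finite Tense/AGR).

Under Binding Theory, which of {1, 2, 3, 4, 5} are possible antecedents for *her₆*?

{1}

*her* is a pronoun, so Principle B applies: it must be free in its binding domain.
Binding domain of *her₆*: the matrix TP, whose subject is [Leila₁'s client]₂.
*Leila₁* and the pronoun do not c-command one another → neither Principle B nor Principle C is at stake; coindexation permitted.
*[Leila₁'s client]₂* c-commands the pronoun within its binding domain → coindexation would violate Principle B.
*Maya₃*: the pronoun c-commands this R-expression → coindexation would violate Principle C on *Maya₃*.
*[Maya₃'s editor]₄*: the pronoun c-commands this R-expression → coindexation would violate Principle C on *[Maya₃'s editor]₄*.
*Odette₅*: the pronoun c-commands this R-expression → coindexation would violate Principle C on *Odette₅*.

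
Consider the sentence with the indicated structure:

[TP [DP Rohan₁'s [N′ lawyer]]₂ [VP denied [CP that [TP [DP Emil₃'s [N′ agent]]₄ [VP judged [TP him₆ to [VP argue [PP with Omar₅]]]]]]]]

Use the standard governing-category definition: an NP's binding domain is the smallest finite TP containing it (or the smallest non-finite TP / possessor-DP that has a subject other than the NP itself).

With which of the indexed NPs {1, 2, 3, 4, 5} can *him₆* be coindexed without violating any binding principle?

{1, 2, 3}

*him* is a pronoun, so Principle B applies: it must be free in its binding domain.
Binding domain of *him₆*: the embedded TP, whose subject is [Emil₃'s agent]₄.
*Rohan₁* and the pronoun do not c-command one another → neither Principle B nor Principle C is at stake; coindexation permitted.
*[Rohan₁'s lawyer]₂* c-commands the pronoun but from outside its binding domain, and is not c-commanded by it → coindexation permitted.
*Emil₃* and the pronoun do not c-command one another → neither Principle B nor Principle C is at stake; coindexation permitted.
*[Emil₃'s agent]₄* c-commands the pronoun within its binding domain → coindexation would violate Principle B.
*Omar₅*: the pronoun c-commands this R-expression → coindexation would violate Principle C on *Omar₅*.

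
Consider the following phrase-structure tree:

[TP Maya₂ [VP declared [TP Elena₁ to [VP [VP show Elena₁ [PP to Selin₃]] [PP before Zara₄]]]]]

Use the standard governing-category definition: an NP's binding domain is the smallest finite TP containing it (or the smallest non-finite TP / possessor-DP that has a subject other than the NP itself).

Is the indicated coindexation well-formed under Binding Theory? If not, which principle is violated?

Principle C

The two coindexed NPs are *Elena₁* (the lower occurrence) and *Elena₁* (the higher occurrence).
*Elena₁* (the lower occurrence) is an R-expression. Principle C requires it to be free everywhere.
*Elena₁* (the higher occurrence) c-commands it and carries the same index.
The R-expression is bound → Principle C violation.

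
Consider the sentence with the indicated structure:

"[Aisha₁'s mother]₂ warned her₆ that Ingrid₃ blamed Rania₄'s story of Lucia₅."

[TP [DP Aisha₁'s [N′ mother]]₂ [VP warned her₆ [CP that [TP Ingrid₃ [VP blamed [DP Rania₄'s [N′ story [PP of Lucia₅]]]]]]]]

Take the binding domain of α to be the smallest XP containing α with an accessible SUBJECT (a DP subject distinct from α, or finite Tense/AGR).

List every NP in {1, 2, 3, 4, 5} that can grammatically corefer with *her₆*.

*her* is a pronoun, so Principle B applies: it must be free in its binding domain.
Binding domain of *her₆*: the matrix TP, whose subject is [Aisha₁'s mother]₂.
*Aisha₁* and the pronoun do not c-command one another → neither Principle B nor Principle C is at stake; coindexation permitted.
*[Aisha₁'s mother]₂* c-commands the pronoun within its binding domain → coindexation would violate Principle B.
*Ingrid₃*: the pronoun c-commands this R-expression → coindexation would violate Principle C on *Ingrid₃*.
*Rania₄*: the pronoun c-commands this R-expression → coindexation would violate Principle C on *Rania₄*.
*Lucia₅*: the pronoun c-commands this R-expression → coindexation would violate Principle C on *Lucia₅*.

{1}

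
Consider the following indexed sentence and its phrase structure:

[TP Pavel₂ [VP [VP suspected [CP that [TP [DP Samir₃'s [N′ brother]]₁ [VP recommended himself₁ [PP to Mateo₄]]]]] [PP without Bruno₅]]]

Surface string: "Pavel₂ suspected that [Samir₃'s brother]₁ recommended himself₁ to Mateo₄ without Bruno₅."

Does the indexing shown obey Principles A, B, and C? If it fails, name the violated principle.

The two coindexed NPs are *[Samir₃'s brother]₁* and *himself₁*.
*himself₁* is an anaphor; its binding domain is the embedded TP, whose subject is [Samir₃'s brother]₁. *[Samir₃'s brother]₁* c-commands it within that domain and shares its index, so Principle A is satisfied.
*[Samir₃'s brother]₁* is an R-expression; *himself₁* does not c-command it, and no other NP shares its index, so Principle C is satisfied.
All principles are respected.

grammatical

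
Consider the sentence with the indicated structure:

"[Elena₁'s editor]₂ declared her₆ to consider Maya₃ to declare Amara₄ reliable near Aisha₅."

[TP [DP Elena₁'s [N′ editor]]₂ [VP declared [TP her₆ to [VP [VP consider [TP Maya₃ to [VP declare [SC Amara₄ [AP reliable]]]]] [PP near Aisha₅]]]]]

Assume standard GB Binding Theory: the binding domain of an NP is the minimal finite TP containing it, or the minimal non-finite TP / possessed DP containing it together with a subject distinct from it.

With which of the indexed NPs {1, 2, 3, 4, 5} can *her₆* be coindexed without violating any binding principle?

{1}

*her* is a pronoun, so Principle B applies: it must be free in its binding domain.
Binding domain of *her₆*: the matrix TP, whose subject is [Elena₁'s editor]₂.
*Elena₁* and the pronoun do not c-command one another → neither Principle B nor Principle C is at stake; coindexation permitted.
*[Elena₁'s editor]₂* c-commands the pronoun within its binding domain → coindexation would violate Principle B.
*Maya₃*: the pronoun c-commands this R-expression → coindexation would violate Principle C on *Maya₃*.
*Amara₄*: the pronoun c-commands this R-expression → coindexation would violate Principle C on *Amara₄*.
*Aisha₅*: the pronoun c-commands this R-expression → coindexation would violate Principle C on *Aisha₅*.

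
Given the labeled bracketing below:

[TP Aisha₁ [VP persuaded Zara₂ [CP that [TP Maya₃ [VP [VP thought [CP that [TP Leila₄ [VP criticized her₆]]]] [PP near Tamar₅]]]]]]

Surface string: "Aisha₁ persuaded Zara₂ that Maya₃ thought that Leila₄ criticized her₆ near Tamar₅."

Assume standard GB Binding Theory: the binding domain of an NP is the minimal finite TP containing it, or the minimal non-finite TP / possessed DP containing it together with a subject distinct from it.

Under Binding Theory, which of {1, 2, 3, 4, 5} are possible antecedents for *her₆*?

{1, 2, 3, 5}

*her* is a pronoun, so Principle B applies: it must be free in its binding domain.
Binding domain of *her₆*: the embedded TP, whose subject is Leila₄.
*Aisha₁* c-commands the pronoun but from outside its binding domain, and is not c-commanded by it → coindexation permitted.
*Zara₂* c-commands the pronoun but from outside its binding domain, and is not c-commanded by it → coindexation permitted.
*Maya₃* c-commands the pronoun but from outside its binding domain, and is not c-commanded by it → coindexation permitted.
*Leila₄* c-commands the pronoun within its binding domain → coindexation would violate Principle B.
*Tamar₅* and the pronoun do not c-command one another → neither Principle B nor Principle C is at stake; coindexation permitted.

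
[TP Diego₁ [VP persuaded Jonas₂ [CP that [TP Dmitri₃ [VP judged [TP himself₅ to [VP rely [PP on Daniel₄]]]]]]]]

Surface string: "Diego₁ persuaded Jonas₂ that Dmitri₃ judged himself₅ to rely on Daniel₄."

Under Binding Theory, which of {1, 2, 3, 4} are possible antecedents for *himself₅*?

{3}

*himself* is an anaphor, so Principle A applies: it must be bound in its binding domain.
Binding domain of *himself₅*: the embedded TP, whose subject is Dmitri₃.
*Diego₁* c-commands the anaphor but is outside its binding domain → cannot satisfy Principle A.
*Jonas₂* c-commands the anaphor but is outside its binding domain → cannot satisfy Principle A.
*Dmitri₃* c-commands the anaphor within its binding domain → licit binder.
*Daniel₄* does not c-command the anaphor → cannot bind it.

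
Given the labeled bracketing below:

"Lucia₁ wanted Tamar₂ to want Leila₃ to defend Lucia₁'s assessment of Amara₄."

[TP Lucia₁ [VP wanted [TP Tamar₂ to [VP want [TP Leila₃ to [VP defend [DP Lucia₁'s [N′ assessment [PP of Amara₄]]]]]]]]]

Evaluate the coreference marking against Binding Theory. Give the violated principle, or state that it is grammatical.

The two coindexed NPs are *Lucia₁* (the lower occurrence) and *Lucia₁* (the higher occurrence).
*Lucia₁* (the lower occurrence) is an R-expression. Principle C requires it to be free everywhere.
*Lucia₁* (the higher occurrence) c-commands it and carries the same index.
The R-expression is bound → Principle C violation.

Principle C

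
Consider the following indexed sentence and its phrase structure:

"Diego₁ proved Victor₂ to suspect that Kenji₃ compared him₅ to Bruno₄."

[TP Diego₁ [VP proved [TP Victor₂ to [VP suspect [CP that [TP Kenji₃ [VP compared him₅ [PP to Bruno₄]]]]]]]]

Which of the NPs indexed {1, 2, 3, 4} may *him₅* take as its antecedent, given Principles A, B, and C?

*him* is a pronoun, so Principle B applies: it must be free in its binding domain.
Binding domain of *him₅*: the embedded TP, whose subject is Kenji₃.
*Diego₁* c-commands the pronoun but from outside its binding domain, and is not c-commanded by it → coindexation permitted.
*Victor₂* c-commands the pronoun but from outside its binding domain, and is not c-commanded by it → coindexation permitted.
*Kenji₃* c-commands the pronoun within its binding domain → coindexation would violate Principle B.
*Bruno₄*: the pronoun c-commands this R-expression → coindexation would violate Principle C on *Bruno₄*.

{1, 2}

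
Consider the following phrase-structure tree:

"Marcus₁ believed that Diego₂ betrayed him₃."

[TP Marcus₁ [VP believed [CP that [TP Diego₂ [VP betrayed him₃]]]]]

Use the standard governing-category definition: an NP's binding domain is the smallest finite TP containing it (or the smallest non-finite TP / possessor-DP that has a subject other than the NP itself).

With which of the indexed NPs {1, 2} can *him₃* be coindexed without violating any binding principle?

{1}

*him* is a pronoun, so Principle B applies: it must be free in its binding domain.
Binding domain of *him₃*: the embedded TP, whose subject is Diego₂.
*Marcus₁* c-commands the pronoun but from outside its binding domain, and is not c-commanded by it → coindexation permitted.
*Diego₂* c-commands the pronoun within its binding domain → coindexation would violate Principle B.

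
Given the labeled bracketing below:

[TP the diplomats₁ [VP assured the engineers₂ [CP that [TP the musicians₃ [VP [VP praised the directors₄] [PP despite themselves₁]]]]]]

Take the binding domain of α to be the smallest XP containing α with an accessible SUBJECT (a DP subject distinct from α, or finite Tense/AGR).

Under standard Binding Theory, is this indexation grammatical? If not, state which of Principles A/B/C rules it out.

Principle A

The two coindexed NPs are *the diplomats₁* and *themselves₁*.
*themselves₁* is an anaphor. Principle A requires it to be bound within its binding domain — the embedded TP, whose subject is the musicians₃.
Within that domain it is c-commanded by *the musicians₃*, which does not share its index.
*the diplomats₁* does c-command the anaphor, but from outside its binding domain.
The anaphor is unbound in its domain → Principle A violation.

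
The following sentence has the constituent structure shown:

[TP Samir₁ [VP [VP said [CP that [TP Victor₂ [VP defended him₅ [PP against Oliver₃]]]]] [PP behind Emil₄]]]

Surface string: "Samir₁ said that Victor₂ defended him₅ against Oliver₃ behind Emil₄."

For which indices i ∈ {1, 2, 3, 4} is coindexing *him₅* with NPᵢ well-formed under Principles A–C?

*him* is a pronoun, so Principle B applies: it must be free in its binding domain.
Binding domain of *him₅*: the embedded TP, whose subject is Victor₂.
*Samir₁* c-commands the pronoun but from outside its binding domain, and is not c-commanded by it → coindexation permitted.
*Victor₂* c-commands the pronoun within its binding domain → coindexation would violate Principle B.
*Oliver₃*: the pronoun c-commands this R-expression → coindexation would violate Principle C on *Oliver₃*.
*Emil₄* and the pronoun do not c-command one another → neither Principle B nor Principle C is at stake; coindexation permitted.

{1, 4}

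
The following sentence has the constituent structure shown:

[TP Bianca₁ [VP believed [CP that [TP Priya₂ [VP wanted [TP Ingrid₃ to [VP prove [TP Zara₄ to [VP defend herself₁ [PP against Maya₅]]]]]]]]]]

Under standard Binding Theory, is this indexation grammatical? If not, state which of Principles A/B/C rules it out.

The two coindexed NPs are *Bianca₁* and *herself₁*.
*herself₁* is an anaphor. Principle A requires it to be bound within its binding domain — the embedded TP, whose subject is Zara₄.
Within that domain it is c-commanded by *Zara₄*, which does not share its index.
*Bianca₁* does c-command the anaphor, but from outside its binding domain.
The anaphor is unbound in its domain → Principle A violation.

Principle A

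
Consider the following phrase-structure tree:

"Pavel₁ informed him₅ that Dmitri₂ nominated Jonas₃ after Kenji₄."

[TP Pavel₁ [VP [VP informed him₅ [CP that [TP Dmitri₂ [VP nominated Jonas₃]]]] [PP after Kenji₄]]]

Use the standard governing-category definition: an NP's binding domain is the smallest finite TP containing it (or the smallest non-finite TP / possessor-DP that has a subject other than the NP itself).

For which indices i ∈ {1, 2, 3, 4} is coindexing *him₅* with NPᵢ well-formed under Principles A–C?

{4}

*him* is a pronoun, so Principle B applies: it must be free in its binding domain.
Binding domain of *him₅*: the matrix TP, whose subject is Pavel₁.
*Pavel₁* c-commands the pronoun within its binding domain → coindexation would violate Principle B.
*Dmitri₂*: the pronoun c-commands this R-expression → coindexation would violate Principle C on *Dmitri₂*.
*Jonas₃*: the pronoun c-commands this R-expression → coindexation would violate Principle C on *Jonas₃*.
*Kenji₄* and the pronoun do not c-command one another → neither Principle B nor Principle C is at stake; coindexation permitted.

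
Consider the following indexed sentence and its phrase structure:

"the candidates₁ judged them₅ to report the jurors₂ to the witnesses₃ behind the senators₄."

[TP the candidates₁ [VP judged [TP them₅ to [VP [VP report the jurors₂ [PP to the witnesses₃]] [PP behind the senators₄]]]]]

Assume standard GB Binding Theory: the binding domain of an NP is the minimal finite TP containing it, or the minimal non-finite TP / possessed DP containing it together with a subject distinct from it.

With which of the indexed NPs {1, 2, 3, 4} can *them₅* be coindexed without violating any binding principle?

*them* is a pronoun, so Principle B applies: it must be free in its binding domain.
Binding domain of *them₅*: the matrix TP, whose subject is the candidates₁.
*the candidates₁* c-commands the pronoun within its binding domain → coindexation would violate Principle B.
*the jurors₂*: the pronoun c-commands this R-expression → coindexation would violate Principle C on *the jurors₂*.
*the witnesses₃*: the pronoun c-commands this R-expression → coindexation would violate Principle C on *the witnesses₃*.
*the senators₄*: the pronoun c-commands this R-expression → coindexation would violate Principle C on *the senators₄*.

none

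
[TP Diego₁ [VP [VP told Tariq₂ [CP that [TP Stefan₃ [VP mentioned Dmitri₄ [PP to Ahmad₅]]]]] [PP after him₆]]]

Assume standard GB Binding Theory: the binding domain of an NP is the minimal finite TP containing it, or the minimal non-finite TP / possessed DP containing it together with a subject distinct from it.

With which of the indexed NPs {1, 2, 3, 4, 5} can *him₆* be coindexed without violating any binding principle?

{2, 3, 4, 5}

*him* is a pronoun, so Principle B applies: it must be free in its binding domain.
Binding domain of *him₆*: the matrix TP, whose subject is Diego₁.
*Diego₁* c-commands the pronoun within its binding domain → coindexation would violate Principle B.
*Tariq₂* and the pronoun do not c-command one another → neither Principle B nor Principle C is at stake; coindexation permitted.
*Stefan₃* and the pronoun do not c-command one another → neither Principle B nor Principle C is at stake; coindexation permitted.
*Dmitri₄* and the pronoun do not c-command one another → neither Principle B nor Principle C is at stake; coindexation permitted.
*Ahmad₅* and the pronoun do not c-command one another → neither Principle B nor Principle C is at stake; coindexation permitted.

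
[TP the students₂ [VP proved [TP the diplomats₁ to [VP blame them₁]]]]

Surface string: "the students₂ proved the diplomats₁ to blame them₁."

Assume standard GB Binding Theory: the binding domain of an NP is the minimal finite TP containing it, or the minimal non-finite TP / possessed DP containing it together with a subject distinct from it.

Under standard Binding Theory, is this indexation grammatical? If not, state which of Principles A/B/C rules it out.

Principle B

The two coindexed NPs are *the diplomats₁* and *them₁*.
*them₁* is a pronoun. Its binding domain is the embedded TP, whose subject is the diplomats₁.
*the diplomats₁* c-commands it within that domain and carries the same index.
The pronoun is locally bound → Principle B violation.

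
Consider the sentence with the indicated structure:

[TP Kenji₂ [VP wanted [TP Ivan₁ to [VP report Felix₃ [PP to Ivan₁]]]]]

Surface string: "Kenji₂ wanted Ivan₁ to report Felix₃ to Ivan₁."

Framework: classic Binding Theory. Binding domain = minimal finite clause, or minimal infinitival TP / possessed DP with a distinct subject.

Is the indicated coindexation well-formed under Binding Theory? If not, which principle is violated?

The two coindexed NPs are *Ivan₁* (the lower occurrence) and *Ivan₁* (the higher occurrence).
*Ivan₁* (the lower occurrence) is an R-expression. Principle C requires it to be free everywhere.
*Ivan₁* (the higher occurrence) c-commands it and carries the same index.
The R-expression is bound → Principle C violation.

Principle C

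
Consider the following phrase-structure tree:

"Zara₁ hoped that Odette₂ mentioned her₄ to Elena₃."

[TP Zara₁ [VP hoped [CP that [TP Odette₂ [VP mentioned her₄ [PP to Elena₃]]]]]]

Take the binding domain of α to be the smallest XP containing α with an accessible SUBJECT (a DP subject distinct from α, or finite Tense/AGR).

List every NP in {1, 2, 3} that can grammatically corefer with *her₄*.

{1}

*her* is a pronoun, so Principle B applies: it must be free in its binding domain.
Binding domain of *her₄*: the embedded TP, whose subject is Odette₂.
*Zara₁* c-commands the pronoun but from outside its binding domain, and is not c-commanded by it → coindexation permitted.
*Odette₂* c-commands the pronoun within its binding domain → coindexation would violate Principle B.
*Elena₃*: the pronoun c-commands this R-expression → coindexation would violate Principle C on *Elena₃*.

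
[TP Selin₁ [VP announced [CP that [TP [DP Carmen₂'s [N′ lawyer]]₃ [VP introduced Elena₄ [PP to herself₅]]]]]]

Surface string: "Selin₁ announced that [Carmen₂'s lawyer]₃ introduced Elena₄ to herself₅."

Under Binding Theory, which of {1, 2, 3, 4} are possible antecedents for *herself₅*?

{3, 4}

*herself* is an anaphor, so Principle A applies: it must be bound in its binding domain.
Binding domain of *herself₅*: the embedded TP, whose subject is [Carmen₂'s lawyer]₃.
*Selin₁* c-commands the anaphor but is outside its binding domain → cannot satisfy Principle A.
*Carmen₂* does not c-command the anaphor → cannot bind it.
*[Carmen₂'s lawyer]₃* c-commands the anaphor within its binding domain → licit binder.
*Elena₄* c-commands the anaphor within its binding domain → licit binder.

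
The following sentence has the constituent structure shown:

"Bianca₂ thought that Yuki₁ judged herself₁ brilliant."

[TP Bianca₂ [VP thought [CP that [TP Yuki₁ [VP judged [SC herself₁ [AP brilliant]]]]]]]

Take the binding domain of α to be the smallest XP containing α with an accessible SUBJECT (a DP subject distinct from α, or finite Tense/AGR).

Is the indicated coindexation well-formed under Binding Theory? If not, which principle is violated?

grammatical

The two coindexed NPs are *Yuki₁* and *herself₁*.
*herself₁* is an anaphor; its binding domain is the embedded TP, whose subject is Yuki₁. *Yuki₁* c-commands it within that domain and shares its index, so Principle A is satisfied.
*Yuki₁* is an R-expression; *herself₁* does not c-command it, and no other NP shares its index, so Principle C is satisfied.
All principles are respected.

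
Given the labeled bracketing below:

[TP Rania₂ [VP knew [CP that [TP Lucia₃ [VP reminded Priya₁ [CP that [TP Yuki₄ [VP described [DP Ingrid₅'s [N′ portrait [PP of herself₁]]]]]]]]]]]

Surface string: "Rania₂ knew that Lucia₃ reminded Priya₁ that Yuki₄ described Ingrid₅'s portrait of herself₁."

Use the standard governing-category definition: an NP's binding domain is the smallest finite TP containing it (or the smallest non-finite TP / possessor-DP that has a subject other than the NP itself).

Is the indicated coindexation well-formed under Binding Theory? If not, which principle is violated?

Principle A

The two coindexed NPs are *Priya₁* and *herself₁*.
*herself₁* is an anaphor. Principle A requires it to be bound within its binding domain — the possessed DP, whose subject is Ingrid₅.
Within that domain it is c-commanded by *Ingrid₅*, which does not share its index.
*Priya₁* does c-command the anaphor, but from outside its binding domain.
The anaphor is unbound in its domain → Principle A violation.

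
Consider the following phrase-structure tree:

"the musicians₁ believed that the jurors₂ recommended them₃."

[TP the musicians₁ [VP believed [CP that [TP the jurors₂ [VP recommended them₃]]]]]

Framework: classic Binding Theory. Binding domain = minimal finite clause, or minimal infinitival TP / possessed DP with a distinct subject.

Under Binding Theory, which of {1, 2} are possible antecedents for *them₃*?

*them* is a pronoun, so Principle B applies: it must be free in its binding domain.
Binding domain of *them₃*: the embedded TP, whose subject is the jurors₂.
*the musicians₁* c-commands the pronoun but from outside its binding domain, and is not c-commanded by it → coindexation permitted.
*the jurors₂* c-commands the pronoun within its binding domain → coindexation would violate Principle B.

{1}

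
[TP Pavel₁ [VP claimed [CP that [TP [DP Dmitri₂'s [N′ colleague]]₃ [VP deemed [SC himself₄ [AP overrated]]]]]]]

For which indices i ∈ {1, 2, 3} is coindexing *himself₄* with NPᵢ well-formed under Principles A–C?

{3}

*himself* is an anaphor, so Principle A applies: it must be bound in its binding domain.
Binding domain of *himself₄*: the embedded TP, whose subject is [Dmitri₂'s colleague]₃.
*Pavel₁* c-commands the anaphor but is outside its binding domain → cannot satisfy Principle A.
*Dmitri₂* does not c-command the anaphor → cannot bind it.
*[Dmitri₂'s colleague]₃* c-commands the anaphor within its binding domain → licit binder.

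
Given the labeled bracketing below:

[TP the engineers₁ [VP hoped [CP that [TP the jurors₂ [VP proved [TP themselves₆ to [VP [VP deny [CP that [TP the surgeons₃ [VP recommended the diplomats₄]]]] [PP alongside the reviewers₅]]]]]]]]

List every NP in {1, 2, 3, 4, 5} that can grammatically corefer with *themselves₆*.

{2}

*themselves* is an anaphor, so Principle A applies: it must be bound in its binding domain.
Binding domain of *themselves₆*: the embedded TP, whose subject is the jurors₂.
*the engineers₁* c-commands the anaphor but is outside its binding domain → cannot satisfy Principle A.
*the jurors₂* c-commands the anaphor within its binding domain → licit binder.
*the surgeons₃* does not c-command the anaphor → cannot bind it.
*the diplomats₄* does not c-command the anaphor → cannot bind it.
*the reviewers₅* does not c-command the anaphor → cannot bind it.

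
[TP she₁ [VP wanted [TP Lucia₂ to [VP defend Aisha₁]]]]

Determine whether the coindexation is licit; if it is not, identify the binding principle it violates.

Principle C

The two coindexed NPs are *she₁* and *Aisha₁*.
*Aisha₁* is an R-expression. Principle C requires it to be free everywhere.
*she₁* c-commands it and carries the same index.
The R-expression is bound → Principle C violation.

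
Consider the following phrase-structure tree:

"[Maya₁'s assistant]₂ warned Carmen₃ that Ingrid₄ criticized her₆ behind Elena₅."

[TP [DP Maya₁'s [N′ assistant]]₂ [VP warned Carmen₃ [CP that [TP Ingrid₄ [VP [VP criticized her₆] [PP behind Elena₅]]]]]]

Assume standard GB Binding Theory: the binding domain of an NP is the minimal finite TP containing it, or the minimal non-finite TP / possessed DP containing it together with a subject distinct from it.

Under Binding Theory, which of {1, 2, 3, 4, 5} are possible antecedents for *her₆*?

*her* is a pronoun, so Principle B applies: it must be free in its binding domain.
Binding domain of *her₆*: the embedded TP, whose subject is Ingrid₄.
*Maya₁* and the pronoun do not c-command one another → neither Principle B nor Principle C is at stake; coindexation permitted.
*[Maya₁'s assistant]₂* c-commands the pronoun but from outside its binding domain, and is not c-commanded by it → coindexation permitted.
*Carmen₃* c-commands the pronoun but from outside its binding domain, and is not c-commanded by it → coindexation permitted.
*Ingrid₄* c-commands the pronoun within its binding domain → coindexation would violate Principle B.
*Elena₅* and the pronoun do not c-command one another → neither Principle B nor Principle C is at stake; coindexation permitted.

{1, 2, 3, 5}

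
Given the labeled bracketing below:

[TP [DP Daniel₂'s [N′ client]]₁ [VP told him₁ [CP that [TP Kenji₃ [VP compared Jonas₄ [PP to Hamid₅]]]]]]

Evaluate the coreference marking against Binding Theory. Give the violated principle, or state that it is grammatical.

The two coindexed NPs are *[Daniel₂'s client]₁* and *him₁*.
*him₁* is a pronoun. Its binding domain is the matrix TP, whose subject is [Daniel₂'s client]₁.
*[Daniel₂'s client]₁* c-commands it within that domain and carries the same index.
The pronoun is locally bound → Principle B violation.

Principle B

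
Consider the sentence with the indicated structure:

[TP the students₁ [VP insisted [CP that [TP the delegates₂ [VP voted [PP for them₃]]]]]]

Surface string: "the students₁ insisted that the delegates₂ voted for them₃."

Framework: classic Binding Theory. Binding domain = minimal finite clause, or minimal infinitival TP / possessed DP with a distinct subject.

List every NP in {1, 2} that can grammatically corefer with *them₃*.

*them* is a pronoun, so Principle B applies: it must be free in its binding domain.
Binding domain of *them₃*: the embedded TP, whose subject is the delegates₂.
*the students₁* c-commands the pronoun but from outside its binding domain, and is not c-commanded by it → coindexation permitted.
*the delegates₂* c-commands the pronoun within its binding domain → coindexation would violate Principle B.

{1}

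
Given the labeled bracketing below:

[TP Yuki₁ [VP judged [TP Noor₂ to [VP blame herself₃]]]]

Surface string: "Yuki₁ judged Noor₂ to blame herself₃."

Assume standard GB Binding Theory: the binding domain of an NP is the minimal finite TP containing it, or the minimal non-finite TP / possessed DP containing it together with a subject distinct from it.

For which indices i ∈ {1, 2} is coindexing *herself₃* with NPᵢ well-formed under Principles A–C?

{2}

*herself* is an anaphor, so Principle A applies: it must be bound in its binding domain.
Binding domain of *herself₃*: the embedded TP, whose subject is Noor₂.
*Yuki₁* c-commands the anaphor but is outside its binding domain → cannot satisfy Principle A.
*Noor₂* c-commands the anaphor within its binding domain → licit binder.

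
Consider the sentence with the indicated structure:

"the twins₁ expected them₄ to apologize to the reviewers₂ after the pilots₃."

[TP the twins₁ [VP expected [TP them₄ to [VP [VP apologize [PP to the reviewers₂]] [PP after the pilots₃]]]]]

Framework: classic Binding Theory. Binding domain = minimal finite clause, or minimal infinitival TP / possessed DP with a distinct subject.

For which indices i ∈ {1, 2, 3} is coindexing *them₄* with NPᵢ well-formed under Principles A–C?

*them* is a pronoun, so Principle B applies: it must be free in its binding domain.
Binding domain of *them₄*: the matrix TP, whose subject is the twins₁.
*the twins₁* c-commands the pronoun within its binding domain → coindexation would violate Principle B.
*the reviewers₂*: the pronoun c-commands this R-expression → coindexation would violate Principle C on *the reviewers₂*.
*the pilots₃*: the pronoun c-commands this R-expression → coindexation would violate Principle C on *the pilots₃*.

none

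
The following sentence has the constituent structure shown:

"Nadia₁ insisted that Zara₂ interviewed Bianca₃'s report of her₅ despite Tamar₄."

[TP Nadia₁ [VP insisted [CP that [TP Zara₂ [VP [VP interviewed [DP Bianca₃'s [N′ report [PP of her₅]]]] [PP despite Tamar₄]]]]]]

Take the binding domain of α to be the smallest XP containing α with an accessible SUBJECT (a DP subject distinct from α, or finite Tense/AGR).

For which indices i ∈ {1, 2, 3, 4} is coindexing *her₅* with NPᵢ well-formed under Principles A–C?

*her* is a pronoun, so Principle B applies: it must be free in its binding domain.
Binding domain of *her₅*: the possessed DP, whose subject is Bianca₃.
*Nadia₁* c-commands the pronoun but from outside its binding domain, and is not c-commanded by it → coindexation permitted.
*Zara₂* c-commands the pronoun but from outside its binding domain, and is not c-commanded by it → coindexation permitted.
*Bianca₃* c-commands the pronoun within its binding domain → coindexation would violate Principle B.
*Tamar₄* and the pronoun do not c-command one another → neither Principle B nor Principle C is at stake; coindexation permitted.

{1, 2, 4}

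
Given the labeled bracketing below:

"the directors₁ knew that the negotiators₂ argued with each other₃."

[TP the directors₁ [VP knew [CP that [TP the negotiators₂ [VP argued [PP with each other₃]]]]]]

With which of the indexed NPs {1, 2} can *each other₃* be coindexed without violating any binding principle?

*each other* is an anaphor, so Principle A applies: it must be bound in its binding domain.
Binding domain of *each other₃*: the embedded TP, whose subject is the negotiators₂.
*the directors₁* c-commands the anaphor but is outside its binding domain → cannot satisfy Principle A.
*the negotiators₂* c-commands the anaphor within its binding domain → licit binder.

{2}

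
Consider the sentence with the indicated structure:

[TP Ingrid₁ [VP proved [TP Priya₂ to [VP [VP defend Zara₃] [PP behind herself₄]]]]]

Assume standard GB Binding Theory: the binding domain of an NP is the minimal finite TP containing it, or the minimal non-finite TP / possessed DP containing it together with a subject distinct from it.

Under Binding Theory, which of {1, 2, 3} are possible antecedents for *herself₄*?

{2}

*herself* is an anaphor, so Principle A applies: it must be bound in its binding domain.
Binding domain of *herself₄*: the embedded TP, whose subject is Priya₂.
*Ingrid₁* c-commands the anaphor but is outside its binding domain → cannot satisfy Principle A.
*Priya₂* c-commands the anaphor within its binding domain → licit binder.
*Zara₃* does not c-command the anaphor → cannot bind it.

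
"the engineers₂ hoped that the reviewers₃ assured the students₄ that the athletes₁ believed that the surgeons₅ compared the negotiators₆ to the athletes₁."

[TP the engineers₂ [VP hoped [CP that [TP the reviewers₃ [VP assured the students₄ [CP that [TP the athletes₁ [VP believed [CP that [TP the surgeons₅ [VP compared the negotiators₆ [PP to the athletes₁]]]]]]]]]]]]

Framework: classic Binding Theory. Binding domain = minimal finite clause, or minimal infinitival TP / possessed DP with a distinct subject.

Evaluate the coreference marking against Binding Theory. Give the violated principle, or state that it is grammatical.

Principle C

The two coindexed NPs are *the athletes₁* (the higher occurrence) and *the athletes₁* (the lower occurrence).
*the athletes₁* (the lower occurrence) is an R-expression. Principle C requires it to be free everywhere.
*the athletes₁* (the higher occurrence) c-commands it and carries the same index.
The R-expression is bound → Principle C violation.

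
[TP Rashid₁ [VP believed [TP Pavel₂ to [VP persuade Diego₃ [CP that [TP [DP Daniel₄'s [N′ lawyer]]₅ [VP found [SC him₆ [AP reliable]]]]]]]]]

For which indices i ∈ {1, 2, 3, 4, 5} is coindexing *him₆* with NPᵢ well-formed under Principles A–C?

{1, 2, 3, 4}

*him* is a pronoun, so Principle B applies: it must be free in its binding domain.
Binding domain of *him₆*: the embedded TP, whose subject is [Daniel₄'s lawyer]₅.
*Rashid₁* c-commands the pronoun but from outside its binding domain, and is not c-commanded by it → coindexation permitted.
*Pavel₂* c-commands the pronoun but from outside its binding domain, and is not c-commanded by it → coindexation permitted.
*Diego₃* c-commands the pronoun but from outside its binding domain, and is not c-commanded by it → coindexation permitted.
*Daniel₄* and the pronoun do not c-command one another → neither Principle B nor Principle C is at stake; coindexation permitted.
*[Daniel₄'s lawyer]₅* c-commands the pronoun within its binding domain → coindexation would violate Principle B.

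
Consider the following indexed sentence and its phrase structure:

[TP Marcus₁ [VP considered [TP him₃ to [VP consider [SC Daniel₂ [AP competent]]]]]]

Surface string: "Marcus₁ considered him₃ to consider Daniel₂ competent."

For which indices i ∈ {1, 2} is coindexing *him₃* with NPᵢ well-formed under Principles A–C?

none

*him* is a pronoun, so Principle B applies: it must be free in its binding domain.
Binding domain of *him₃*: the matrix TP, whose subject is Marcus₁.
*Marcus₁* c-commands the pronoun within its binding domain → coindexation would violate Principle B.
*Daniel₂*: the pronoun c-commands this R-expression → coindexation would violate Principle C on *Daniel₂*.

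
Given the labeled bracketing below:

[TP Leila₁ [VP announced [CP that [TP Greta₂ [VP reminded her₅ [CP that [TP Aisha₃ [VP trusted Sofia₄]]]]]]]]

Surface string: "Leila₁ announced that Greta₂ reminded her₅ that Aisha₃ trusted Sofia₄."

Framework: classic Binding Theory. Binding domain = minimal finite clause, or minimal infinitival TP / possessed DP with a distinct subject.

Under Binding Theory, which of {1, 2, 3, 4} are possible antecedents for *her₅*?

{1}

*her* is a pronoun, so Principle B applies: it must be free in its binding domain.
Binding domain of *her₅*: the embedded TP, whose subject is Greta₂.
*Leila₁* c-commands the pronoun but from outside its binding domain, and is not c-commanded by it → coindexation permitted.
*Greta₂* c-commands the pronoun within its binding domain → coindexation would violate Principle B.
*Aisha₃*: the pronoun c-commands this R-expression → coindexation would violate Principle C on *Aisha₃*.
*Sofia₄*: the pronoun c-commands this R-expression → coindexation would violate Principle C on *Sofia₄*.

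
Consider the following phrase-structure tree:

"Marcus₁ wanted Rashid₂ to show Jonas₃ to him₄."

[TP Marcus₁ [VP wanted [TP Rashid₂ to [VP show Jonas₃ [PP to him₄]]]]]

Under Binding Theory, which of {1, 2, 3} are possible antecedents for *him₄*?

{1}

*him* is a pronoun, so Principle B applies: it must be free in its binding domain.
Binding domain of *him₄*: the embedded TP, whose subject is Rashid₂.
*Marcus₁* c-commands the pronoun but from outside its binding domain, and is not c-commanded by it → coindexation permitted.
*Rashid₂* c-commands the pronoun within its binding domain → coindexation would violate Principle B.
*Jonas₃* c-commands the pronoun within its binding domain → coindexation would violate Principle B.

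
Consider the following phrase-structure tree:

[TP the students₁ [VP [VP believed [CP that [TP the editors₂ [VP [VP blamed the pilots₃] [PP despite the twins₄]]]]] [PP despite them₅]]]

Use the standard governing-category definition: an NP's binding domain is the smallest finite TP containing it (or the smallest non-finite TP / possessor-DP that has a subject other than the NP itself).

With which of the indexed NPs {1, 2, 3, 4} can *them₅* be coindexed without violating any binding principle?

*them* is a pronoun, so Principle B applies: it must be free in its binding domain.
Binding domain of *them₅*: the matrix TP, whose subject is the students₁.
*the students₁* c-commands the pronoun within its binding domain → coindexation would violate Principle B.
*the editors₂* and the pronoun do not c-command one another → neither Principle B nor Principle C is at stake; coindexation permitted.
*the pilots₃* and the pronoun do not c-command one another → neither Principle B nor Principle C is at stake; coindexation permitted.
*the twins₄* and the pronoun do not c-command one another → neither Principle B nor Principle C is at stake; coindexation permitted.

{2, 3, 4}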